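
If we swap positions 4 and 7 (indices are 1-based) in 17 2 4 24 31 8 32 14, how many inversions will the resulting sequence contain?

12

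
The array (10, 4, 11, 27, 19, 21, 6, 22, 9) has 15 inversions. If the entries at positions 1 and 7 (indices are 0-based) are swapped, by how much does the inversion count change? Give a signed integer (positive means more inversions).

Positions 1 and 7 hold 4 and 22; after swapping, the array is [10, 22, 11, 27, 19, 21, 6, 4, 9].
Element-by-element contributions:
10: 3
22: 6
11: 3
27: 5
19: 3
21: 3
6: 1
4: 0
9: 0
Sum: 3 + 6 + 3 + 5 + 3 + 3 + 1 + 0 + 0 = 24
Change: 24 − 15 = +9

+9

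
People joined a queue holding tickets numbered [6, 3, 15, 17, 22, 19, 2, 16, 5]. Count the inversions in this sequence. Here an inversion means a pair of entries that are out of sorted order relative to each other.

Count, for each position, how many later elements it exceeds:
6 → 3, 2, 5 → 3
3 → 2 → 1
15 → 2, 5 → 2
17 → 2, 16, 5 → 3
22 → 19, 2, 16, 5 → 4
19 → 2, 16, 5 → 3
2 → none → 0
16 → 5 → 1
5 → none → 0
Sum: 3 + 1 + 2 + 3 + 4 + 3 + 0 + 1 + 0 = 17

There are 17 out-of-order pairs.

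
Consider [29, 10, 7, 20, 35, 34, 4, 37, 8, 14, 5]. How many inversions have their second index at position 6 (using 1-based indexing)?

1

The element at index 6 is 34.
Elements before it: 29, 10, 7, 20, 35
Those larger than 34: 35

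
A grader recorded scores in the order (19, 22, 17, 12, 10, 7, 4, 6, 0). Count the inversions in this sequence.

There are 34 inversions.

Count, for each position, how many later elements it exceeds:
19: 7
22: 7
17: 6
12: 5
10: 4
7: 3
4: 1
6: 1
0: 0
Sum: 7 + 7 + 6 + 5 + 4 + 3 + 1 + 1 + 0 = 34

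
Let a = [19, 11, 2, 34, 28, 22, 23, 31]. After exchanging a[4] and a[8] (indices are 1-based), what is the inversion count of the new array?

8

Positions 4 and 8 hold 34 and 31; after swapping, the array is [19, 11, 2, 31, 28, 22, 23, 34].
Count, for each position, how many later elements it exceeds:
19 → 11, 2 → 2
11 → 2 → 1
2 → none → 0
31 → 28, 22, 23 → 3
28 → 22, 23 → 2
22 → none → 0
23 → none → 0
34 → none → 0
Sum: 2 + 1 + 0 + 3 + 2 + 0 + 0 + 0 = 8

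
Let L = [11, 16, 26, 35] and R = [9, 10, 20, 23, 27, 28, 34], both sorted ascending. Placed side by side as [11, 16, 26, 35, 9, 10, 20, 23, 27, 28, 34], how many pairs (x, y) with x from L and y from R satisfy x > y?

15

For each element r of the right run, count left-run elements greater than r:
r = 9: 11, 16, 26, 35 → 4
r = 10: 11, 16, 26, 35 → 4
r = 20: 26, 35 → 2
r = 23: 26, 35 → 2
r = 27: 35 → 1
r = 28: 35 → 1
r = 34: 35 → 1
Cross-inversions: 4 + 4 + 2 + 2 + 1 + 1 + 1 = 15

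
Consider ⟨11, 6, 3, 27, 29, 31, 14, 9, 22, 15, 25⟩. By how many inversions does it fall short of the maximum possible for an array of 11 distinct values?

34 inversions short

Maximum inversions for 11 distinct elements is C(11, 2) = 11·10/2 = 55.
Current inversions — for each element, count later smaller elements:
11: 3
6: 1
3: 0
27: 5
29: 5
31: 5
14: 1
9: 0
22: 1
15: 0
25: 0
Current total: 3 + 1 + 0 + 5 + 5 + 5 + 1 + 0 + 1 + 0 + 0 = 21
Shortfall: 55 − 21 = 34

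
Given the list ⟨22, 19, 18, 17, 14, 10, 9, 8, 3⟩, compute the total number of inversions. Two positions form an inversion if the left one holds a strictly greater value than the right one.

Count, for each position, how many later elements it exceeds:
22 → 19, 18, 17, 14, 10, 9, 8, 3 → 8
19 → 18, 17, 14, 10, 9, 8, 3 → 7
18 → 17, 14, 10, 9, 8, 3 → 6
17 → 14, 10, 9, 8, 3 → 5
14 → 10, 9, 8, 3 → 4
10 → 9, 8, 3 → 3
9 → 8, 3 → 2
8 → 3 → 1
3 → none → 0
Sum: 8 + 7 + 6 + 5 + 4 + 3 + 2 + 1 + 0 = 36

36 inversions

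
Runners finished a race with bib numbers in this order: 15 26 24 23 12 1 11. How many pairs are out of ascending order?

Inversions: 17

Count, for each position, how many later elements it exceeds:
15 → 12, 1, 11 → 3
26 → 24, 23, 12, 1, 11 → 5
24 → 23, 12, 1, 11 → 4
23 → 12, 1, 11 → 3
12 → 1, 11 → 2
1 → none → 0
11 → none → 0
Sum: 3 + 5 + 4 + 3 + 2 + 0 + 0 = 17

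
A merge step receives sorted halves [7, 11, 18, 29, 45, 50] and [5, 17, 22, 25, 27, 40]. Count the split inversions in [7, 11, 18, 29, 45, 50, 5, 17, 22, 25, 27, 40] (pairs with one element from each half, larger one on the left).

Take each right-half value and tally the left-half values above it:
r = 5: 7, 11, 18, 29, 45, 50 → 6
r = 17: 18, 29, 45, 50 → 4
r = 22: 29, 45, 50 → 3
r = 25: 29, 45, 50 → 3
r = 27: 29, 45, 50 → 3
r = 40: 45, 50 → 2
Cross-inversions: 6 + 4 + 3 + 3 + 3 + 2 = 21

Split inversions: 21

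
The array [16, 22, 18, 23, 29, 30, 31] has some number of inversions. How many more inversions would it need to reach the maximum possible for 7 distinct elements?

20

Maximum inversions for 7 distinct elements is C(7, 2) = 7·6/2 = 21.
Current inversions — for each element, count later smaller elements:
16: 0
22: 1
18: 0
23: 0
29: 0
30: 0
31: 0
Current total: 0 + 1 + 0 + 0 + 0 + 0 + 0 = 1
Shortfall: 21 − 1 = 20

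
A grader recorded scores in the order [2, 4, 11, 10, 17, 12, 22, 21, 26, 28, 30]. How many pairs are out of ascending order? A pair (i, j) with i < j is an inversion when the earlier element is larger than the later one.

Element-by-element contributions:
2: 0
4: 0
11: 1
10: 0
17: 1
12: 0
22: 1
21: 0
26: 0
28: 0
30: 0
Sum: 0 + 0 + 1 + 0 + 1 + 0 + 1 + 0 + 0 + 0 + 0 = 3

3 out-of-order pairs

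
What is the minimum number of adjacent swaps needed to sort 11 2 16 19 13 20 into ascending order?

3

Minimum adjacent swaps = number of inversions (each swap of adjacent out-of-order elements removes one inversion and no swap can remove more).
Count inversions — for each element, later elements that are smaller:
11: 2 → 1
2: none → 0
16: 13 → 1
19: 13 → 1
13: none → 0
20: none → 0
Total inversions: 1 + 0 + 1 + 1 + 0 + 0 = 3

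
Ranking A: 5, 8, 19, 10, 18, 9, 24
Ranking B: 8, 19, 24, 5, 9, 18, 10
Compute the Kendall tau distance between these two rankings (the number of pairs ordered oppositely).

There are 9 discordant pairs.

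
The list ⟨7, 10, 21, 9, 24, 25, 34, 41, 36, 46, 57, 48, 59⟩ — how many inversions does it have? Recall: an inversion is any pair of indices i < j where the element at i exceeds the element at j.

For each element, count later entries that are smaller:
7 → none → 0
10 → 9 → 1
21 → 9 → 1
9 → none → 0
24 → none → 0
25 → none → 0
34 → none → 0
41 → 36 → 1
36 → none → 0
46 → none → 0
57 → 48 → 1
48 → none → 0
59 → none → 0
Sum: 0 + 1 + 1 + 0 + 0 + 0 + 0 + 1 + 0 + 0 + 1 + 0 + 0 = 4

4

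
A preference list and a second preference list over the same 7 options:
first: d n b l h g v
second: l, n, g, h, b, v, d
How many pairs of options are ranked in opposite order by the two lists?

11

Assign each item its position (1..7) in the first ordering, then rewrite the second ordering as that position sequence:
positions: d→1, n→2, b→3, l→4, h→5, g→6, v→7
second ordering as positions: [4, 2, 6, 5, 3, 7, 1]
Discordant pairs = inversions in this position sequence.
4: 2, 3, 1 → 3
2: 1 → 1
6: 5, 3, 1 → 3
5: 3, 1 → 2
3: 1 → 1
7: 1 → 1
1: 0
Total: 3 + 1 + 3 + 2 + 1 + 1 + 0 = 11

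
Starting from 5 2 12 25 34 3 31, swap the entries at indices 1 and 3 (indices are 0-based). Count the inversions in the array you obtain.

9

Positions 1 and 3 hold 2 and 25; after swapping, the array is [5, 25, 12, 2, 34, 3, 31].
Element-by-element contributions:
5 → 2, 3 → 2
25 → 12, 2, 3 → 3
12 → 2, 3 → 2
2 → none → 0
34 → 3, 31 → 2
3 → none → 0
31 → none → 0
Sum: 2 + 3 + 2 + 0 + 2 + 0 + 0 = 9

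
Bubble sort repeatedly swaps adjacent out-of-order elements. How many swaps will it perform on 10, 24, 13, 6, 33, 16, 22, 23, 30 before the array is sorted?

Swaps: 11

Minimum adjacent swaps = number of inversions (each swap of adjacent out-of-order elements removes one inversion and no swap can remove more).
Count inversions — for each element, later elements that are smaller:
10: 6 → 1
24: 13, 6, 16, 22, 23 → 5
13: 6 → 1
6: none → 0
33: 16, 22, 23, 30 → 4
16: none → 0
22: none → 0
23: none → 0
30: none → 0
Total inversions: 1 + 5 + 1 + 0 + 4 + 0 + 0 + 0 + 0 = 11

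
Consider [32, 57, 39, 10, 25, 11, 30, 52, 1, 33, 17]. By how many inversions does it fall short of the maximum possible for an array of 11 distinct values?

22

Maximum inversions for 11 distinct elements is C(11, 2) = 11·10/2 = 55.
Current inversions — for each element, count later smaller elements:
32: 6
57: 9
39: 7
10: 1
25: 3
11: 1
30: 2
52: 3
1: 0
33: 1
17: 0
Current total: 6 + 9 + 7 + 1 + 3 + 1 + 2 + 3 + 0 + 1 + 0 = 33
Shortfall: 55 − 33 = 22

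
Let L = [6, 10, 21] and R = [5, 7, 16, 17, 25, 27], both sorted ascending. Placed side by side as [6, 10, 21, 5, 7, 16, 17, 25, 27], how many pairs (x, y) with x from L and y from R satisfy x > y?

7

For each element r of the right run, count left-run elements greater than r:
r = 5: 6, 10, 21 → 3
r = 7: 10, 21 → 2
r = 16: 21 → 1
r = 17: 21 → 1
r = 25: none → 0
r = 27: none → 0
Cross-inversions: 3 + 2 + 1 + 1 + 0 + 0 = 7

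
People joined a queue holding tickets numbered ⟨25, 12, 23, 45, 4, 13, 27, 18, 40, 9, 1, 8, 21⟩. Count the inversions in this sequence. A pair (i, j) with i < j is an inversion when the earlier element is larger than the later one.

Sweep left to right; for each value list the smaller values that follow it:
25 → 12, 23, 4, 13, 18, 9, 1, 8, 21 → 9
12 → 4, 9, 1, 8 → 4
23 → 4, 13, 18, 9, 1, 8, 21 → 7
45 → 4, 13, 27, 18, 40, 9, 1, 8, 21 → 9
4 → 1 → 1
13 → 9, 1, 8 → 3
27 → 18, 9, 1, 8, 21 → 5
18 → 9, 1, 8 → 3
40 → 9, 1, 8, 21 → 4
9 → 1, 8 → 2
1 → none → 0
8 → none → 0
21 → none → 0
Sum: 9 + 4 + 7 + 9 + 1 + 3 + 5 + 3 + 4 + 2 + 0 + 0 + 0 = 47

47 out-of-order pairs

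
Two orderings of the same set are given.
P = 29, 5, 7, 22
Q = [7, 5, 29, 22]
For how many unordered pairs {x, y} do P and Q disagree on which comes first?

Assign each item its position (1..4) in the first ordering, then rewrite the second ordering as that position sequence:
positions: 29→1, 5→2, 7→3, 22→4
second ordering as positions: [3, 2, 1, 4]
Discordant pairs = inversions in this position sequence.
3: 2, 1 → 2
2: 1 → 1
1: 0
4: 0
Total: 2 + 1 + 0 + 0 = 3

3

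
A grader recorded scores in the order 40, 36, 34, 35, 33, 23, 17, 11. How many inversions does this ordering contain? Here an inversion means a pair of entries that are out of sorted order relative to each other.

27

Sweep left to right; for each value list the smaller values that follow it:
40 → 36, 34, 35, 33, 23, 17, 11 → 7
36 → 34, 35, 33, 23, 17, 11 → 6
34 → 33, 23, 17, 11 → 4
35 → 33, 23, 17, 11 → 4
33 → 23, 17, 11 → 3
23 → 17, 11 → 2
17 → 11 → 1
11 → none → 0
Sum: 7 + 6 + 4 + 4 + 3 + 2 + 1 + 0 = 27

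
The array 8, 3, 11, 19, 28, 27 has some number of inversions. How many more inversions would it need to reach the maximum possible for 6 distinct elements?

13

Maximum inversions for 6 distinct elements is C(6, 2) = 6·5/2 = 15.
Current inversions — for each element, count later smaller elements:
8: 1
3: 0
11: 0
19: 0
28: 1
27: 0
Current total: 1 + 0 + 0 + 0 + 1 + 0 = 2
Shortfall: 15 − 2 = 13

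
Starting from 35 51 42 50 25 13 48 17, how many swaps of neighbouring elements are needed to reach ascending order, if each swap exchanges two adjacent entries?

19

Minimum adjacent swaps = number of inversions (each swap of adjacent out-of-order elements removes one inversion and no swap can remove more).
Count inversions — for each element, later elements that are smaller:
35: 25, 13, 17 → 3
51: 42, 50, 25, 13, 48, 17 → 6
42: 25, 13, 17 → 3
50: 25, 13, 48, 17 → 4
25: 13, 17 → 2
13: none → 0
48: 17 → 1
17: none → 0
Total inversions: 3 + 6 + 3 + 4 + 2 + 0 + 1 + 0 = 19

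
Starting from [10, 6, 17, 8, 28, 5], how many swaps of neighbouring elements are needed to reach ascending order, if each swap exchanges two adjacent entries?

8

The minimum number of adjacent swaps to sort an array equals its inversion count, since every such swap removes exactly one inversion.
Count inversions — for each element, later elements that are smaller:
10: 6, 8, 5 → 3
6: 5 → 1
17: 8, 5 → 2
8: 5 → 1
28: 5 → 1
5: none → 0
Total inversions: 3 + 1 + 2 + 1 + 1 + 0 = 8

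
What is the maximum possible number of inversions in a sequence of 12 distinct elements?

A reversed (strictly descending) arrangement makes every pair an inversion, giving C(12, 2) inversions.
C(12, 2) = 12·11/2 = 66

66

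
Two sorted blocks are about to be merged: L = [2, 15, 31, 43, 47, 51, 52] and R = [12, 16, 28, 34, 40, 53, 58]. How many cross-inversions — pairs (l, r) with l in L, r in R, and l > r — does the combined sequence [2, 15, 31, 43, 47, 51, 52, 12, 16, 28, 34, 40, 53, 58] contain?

24

Count, for every r in R, how many entries of L exceed r:
r = 12: 15, 31, 43, 47, 51, 52 → 6
r = 16: 31, 43, 47, 51, 52 → 5
r = 28: 31, 43, 47, 51, 52 → 5
r = 34: 43, 47, 51, 52 → 4
r = 40: 43, 47, 51, 52 → 4
r = 53: none → 0
r = 58: none → 0
Cross-inversions: 6 + 5 + 5 + 4 + 4 + 0 + 0 = 24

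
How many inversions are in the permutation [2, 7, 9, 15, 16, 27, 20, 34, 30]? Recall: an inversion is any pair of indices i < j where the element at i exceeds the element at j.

Sweep left to right; for each value list the smaller values that follow it:
2: 0
7: 0
9: 0
15: 0
16: 0
27: 1
20: 0
34: 1
30: 0
Sum: 0 + 0 + 0 + 0 + 0 + 1 + 0 + 1 + 0 = 2

2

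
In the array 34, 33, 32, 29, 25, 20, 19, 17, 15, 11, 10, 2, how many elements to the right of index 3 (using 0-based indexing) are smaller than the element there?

8 such elements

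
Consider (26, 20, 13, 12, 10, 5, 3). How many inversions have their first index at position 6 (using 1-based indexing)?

1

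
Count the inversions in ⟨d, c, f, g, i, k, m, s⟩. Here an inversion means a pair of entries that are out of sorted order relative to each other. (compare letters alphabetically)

1

Sweep left to right; for each value list the smaller values that follow it:
d: 1
c: 0
f: 0
g: 0
i: 0
k: 0
m: 0
s: 0
Sum: 1 + 0 + 0 + 0 + 0 + 0 + 0 + 0 = 1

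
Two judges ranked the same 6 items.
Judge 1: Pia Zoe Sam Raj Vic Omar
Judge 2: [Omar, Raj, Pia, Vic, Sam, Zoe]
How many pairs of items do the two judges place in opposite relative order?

Assign each item its position (1..6) in the first ordering, then rewrite the second ordering as that position sequence:
positions: Pia→1, Zoe→2, Sam→3, Raj→4, Vic→5, Omar→6
second ordering as positions: [6, 4, 1, 5, 3, 2]
Discordant pairs = inversions in this position sequence.
6: 4, 1, 5, 3, 2 → 5
4: 1, 3, 2 → 3
1: 0
5: 3, 2 → 2
3: 2 → 1
2: 0
Total: 5 + 3 + 0 + 2 + 1 + 0 = 11

11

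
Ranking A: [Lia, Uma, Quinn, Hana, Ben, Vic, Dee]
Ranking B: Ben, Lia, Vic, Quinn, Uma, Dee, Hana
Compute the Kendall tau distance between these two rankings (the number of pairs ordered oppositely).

There are 9 discordant pairs.

Assign each item its position (1..7) in the first ordering, then rewrite the second ordering as that position sequence:
positions: Lia→1, Uma→2, Quinn→3, Hana→4, Ben→5, Vic→6, Dee→7
second ordering as positions: [5, 1, 6, 3, 2, 7, 4]
Discordant pairs = inversions in this position sequence.
5: 1, 3, 2, 4 → 4
1: 0
6: 3, 2, 4 → 3
3: 2 → 1
2: 0
7: 4 → 1
4: 0
Total: 4 + 0 + 3 + 1 + 0 + 1 + 0 = 9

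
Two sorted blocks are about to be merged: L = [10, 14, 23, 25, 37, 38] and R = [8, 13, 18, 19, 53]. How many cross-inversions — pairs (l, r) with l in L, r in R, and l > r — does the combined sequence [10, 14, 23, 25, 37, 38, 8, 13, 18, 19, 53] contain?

Count, for every r in R, how many entries of L exceed r:
r = 8: 10, 14, 23, 25, 37, 38 → 6
r = 13: 14, 23, 25, 37, 38 → 5
r = 18: 23, 25, 37, 38 → 4
r = 19: 23, 25, 37, 38 → 4
r = 53: none → 0
Cross-inversions: 6 + 5 + 4 + 4 + 0 = 19

There are 19 split inversions.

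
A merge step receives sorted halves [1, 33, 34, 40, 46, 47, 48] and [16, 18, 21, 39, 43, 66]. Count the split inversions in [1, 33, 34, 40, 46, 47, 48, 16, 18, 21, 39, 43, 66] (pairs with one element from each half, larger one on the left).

Count, for every r in R, how many entries of L exceed r:
r = 16: 33, 34, 40, 46, 47, 48 → 6
r = 18: 33, 34, 40, 46, 47, 48 → 6
r = 21: 33, 34, 40, 46, 47, 48 → 6
r = 39: 40, 46, 47, 48 → 4
r = 43: 46, 47, 48 → 3
r = 66: none → 0
Cross-inversions: 6 + 6 + 6 + 4 + 3 + 0 = 25

There are 25 cross-inversions.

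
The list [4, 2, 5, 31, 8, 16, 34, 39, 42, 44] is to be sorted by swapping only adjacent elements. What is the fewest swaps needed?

3 swaps

The minimum number of adjacent swaps to sort an array equals its inversion count, since every such swap removes exactly one inversion.
Count inversions — for each element, later elements that are smaller:
4: 2 → 1
2: none → 0
5: none → 0
31: 8, 16 → 2
8: none → 0
16: none → 0
34: none → 0
39: none → 0
42: none → 0
44: none → 0
Total inversions: 1 + 0 + 0 + 2 + 0 + 0 + 0 + 0 + 0 + 0 = 3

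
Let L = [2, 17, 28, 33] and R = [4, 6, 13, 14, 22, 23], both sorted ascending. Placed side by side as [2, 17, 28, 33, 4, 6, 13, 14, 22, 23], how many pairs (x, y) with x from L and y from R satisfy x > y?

16 cross-inversions

Count, for every r in R, how many entries of L exceed r:
r = 4: 17, 28, 33 → 3
r = 6: 17, 28, 33 → 3
r = 13: 17, 28, 33 → 3
r = 14: 17, 28, 33 → 3
r = 22: 28, 33 → 2
r = 23: 28, 33 → 2
Cross-inversions: 3 + 3 + 3 + 3 + 2 + 2 = 16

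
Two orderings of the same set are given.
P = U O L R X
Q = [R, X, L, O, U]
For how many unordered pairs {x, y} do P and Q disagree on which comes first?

9

Assign each item its position (1..5) in the first ordering, then rewrite the second ordering as that position sequence:
positions: U→1, O→2, L→3, R→4, X→5
second ordering as positions: [4, 5, 3, 2, 1]
Discordant pairs = inversions in this position sequence.
4: 3, 2, 1 → 3
5: 3, 2, 1 → 3
3: 2, 1 → 2
2: 1 → 1
1: 0
Total: 3 + 3 + 2 + 1 + 0 = 9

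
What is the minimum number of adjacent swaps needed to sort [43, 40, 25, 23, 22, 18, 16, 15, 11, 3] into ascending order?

Each adjacent swap fixes exactly one inversion, so the minimum swap count equals the number of inversions.
Count inversions — for each element, later elements that are smaller:
43: 40, 25, 23, 22, 18, 16, 15, 11, 3 → 9
40: 25, 23, 22, 18, 16, 15, 11, 3 → 8
25: 23, 22, 18, 16, 15, 11, 3 → 7
23: 22, 18, 16, 15, 11, 3 → 6
22: 18, 16, 15, 11, 3 → 5
18: 16, 15, 11, 3 → 4
16: 15, 11, 3 → 3
15: 11, 3 → 2
11: 3 → 1
3: none → 0
Total inversions: 9 + 8 + 7 + 6 + 5 + 4 + 3 + 2 + 1 + 0 = 45

45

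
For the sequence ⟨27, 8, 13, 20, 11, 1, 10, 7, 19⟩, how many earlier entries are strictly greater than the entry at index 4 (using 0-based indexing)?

The element at index 4 is 11.
Elements before it: 27, 8, 13, 20
Those larger than 11: 27, 13, 20

3 such elements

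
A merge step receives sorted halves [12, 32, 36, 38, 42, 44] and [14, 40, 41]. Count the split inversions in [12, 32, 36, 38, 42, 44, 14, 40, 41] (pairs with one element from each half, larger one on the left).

Count, for every r in R, how many entries of L exceed r:
r = 14: 32, 36, 38, 42, 44 → 5
r = 40: 42, 44 → 2
r = 41: 42, 44 → 2
Cross-inversions: 5 + 2 + 2 = 9

Cross-inversions: 9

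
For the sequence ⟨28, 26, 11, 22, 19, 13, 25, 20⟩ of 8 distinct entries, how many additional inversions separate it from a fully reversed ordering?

10

Maximum inversions for 8 distinct elements is C(8, 2) = 8·7/2 = 28.
Current inversions — for each element, count later smaller elements:
28: 7
26: 6
11: 0
22: 3
19: 1
13: 0
25: 1
20: 0
Current total: 7 + 6 + 0 + 3 + 1 + 0 + 1 + 0 = 18
Shortfall: 28 − 18 = 10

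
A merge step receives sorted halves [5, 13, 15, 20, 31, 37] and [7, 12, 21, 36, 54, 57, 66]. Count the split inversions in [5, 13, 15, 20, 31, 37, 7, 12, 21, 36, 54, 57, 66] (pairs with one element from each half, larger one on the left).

Take each right-half value and tally the left-half values above it:
r = 7: 13, 15, 20, 31, 37 → 5
r = 12: 13, 15, 20, 31, 37 → 5
r = 21: 31, 37 → 2
r = 36: 37 → 1
r = 54: none → 0
r = 57: none → 0
r = 66: none → 0
Cross-inversions: 5 + 5 + 2 + 1 + 0 + 0 + 0 = 13

13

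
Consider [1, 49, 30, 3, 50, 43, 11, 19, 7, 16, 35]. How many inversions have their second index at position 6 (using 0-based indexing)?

4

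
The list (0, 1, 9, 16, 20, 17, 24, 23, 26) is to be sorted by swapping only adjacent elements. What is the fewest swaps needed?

The minimum number of adjacent swaps to sort an array equals its inversion count, since every such swap removes exactly one inversion.
Count inversions — for each element, later elements that are smaller:
0: none → 0
1: none → 0
9: none → 0
16: none → 0
20: 17 → 1
17: none → 0
24: 23 → 1
23: none → 0
26: none → 0
Total inversions: 0 + 0 + 0 + 0 + 1 + 0 + 1 + 0 + 0 = 2

Adjacent swaps: 2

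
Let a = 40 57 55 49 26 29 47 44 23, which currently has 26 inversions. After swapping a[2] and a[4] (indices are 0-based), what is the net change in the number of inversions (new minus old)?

Positions 2 and 4 hold 55 and 26; after swapping, the array is [40, 57, 26, 49, 55, 29, 47, 44, 23].
For each element, count later entries that are smaller:
40: 3
57: 7
26: 1
49: 4
55: 4
29: 1
47: 2
44: 1
23: 0
Sum: 3 + 7 + 1 + 4 + 4 + 1 + 2 + 1 + 0 = 23
Change: 23 − 26 = -3

-3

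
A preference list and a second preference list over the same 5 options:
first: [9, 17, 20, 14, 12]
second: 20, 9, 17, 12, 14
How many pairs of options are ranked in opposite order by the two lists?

There are 3 pairs.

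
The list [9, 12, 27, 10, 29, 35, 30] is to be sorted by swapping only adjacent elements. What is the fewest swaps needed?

Adjacent swaps: 3

Minimum adjacent swaps = number of inversions (each swap of adjacent out-of-order elements removes one inversion and no swap can remove more).
Count inversions — for each element, later elements that are smaller:
9: none → 0
12: 10 → 1
27: 10 → 1
10: none → 0
29: none → 0
35: 30 → 1
30: none → 0
Total inversions: 0 + 1 + 1 + 0 + 0 + 1 + 0 = 3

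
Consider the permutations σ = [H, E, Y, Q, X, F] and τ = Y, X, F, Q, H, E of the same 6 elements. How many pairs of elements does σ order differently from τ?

10 discordant pairs

Assign each item its position (1..6) in the first ordering, then rewrite the second ordering as that position sequence:
positions: H→1, E→2, Y→3, Q→4, X→5, F→6
second ordering as positions: [3, 5, 6, 4, 1, 2]
Discordant pairs = inversions in this position sequence.
3: 1, 2 → 2
5: 4, 1, 2 → 3
6: 4, 1, 2 → 3
4: 1, 2 → 2
1: 0
2: 0
Total: 2 + 3 + 3 + 2 + 0 + 0 = 10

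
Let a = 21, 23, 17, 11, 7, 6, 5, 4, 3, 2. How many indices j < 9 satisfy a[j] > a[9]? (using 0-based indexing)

9 such elements

The element at index 9 is 2.
Elements before it: 21, 23, 17, 11, 7, 6, 5, 4, 3
Those larger than 2: 21, 23, 17, 11, 7, 6, 5, 4, 3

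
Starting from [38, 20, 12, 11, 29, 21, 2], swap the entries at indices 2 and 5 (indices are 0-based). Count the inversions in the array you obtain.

16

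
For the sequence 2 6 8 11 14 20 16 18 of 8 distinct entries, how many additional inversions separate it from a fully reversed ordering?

Maximum inversions for 8 distinct elements is C(8, 2) = 8·7/2 = 28.
Current inversions — for each element, count later smaller elements:
2: 0
6: 0
8: 0
11: 0
14: 0
20: 2
16: 0
18: 0
Current total: 0 + 0 + 0 + 0 + 0 + 2 + 0 + 0 = 2
Shortfall: 28 − 2 = 26

26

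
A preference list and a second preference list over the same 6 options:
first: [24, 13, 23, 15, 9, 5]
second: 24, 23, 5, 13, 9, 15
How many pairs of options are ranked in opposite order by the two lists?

Assign each item its position (1..6) in the first ordering, then rewrite the second ordering as that position sequence:
positions: 24→1, 13→2, 23→3, 15→4, 9→5, 5→6
second ordering as positions: [1, 3, 6, 2, 5, 4]
Discordant pairs = inversions in this position sequence.
1: 0
3: 2 → 1
6: 2, 5, 4 → 3
2: 0
5: 4 → 1
4: 0
Total: 0 + 1 + 3 + 0 + 1 + 0 = 5

5 pairs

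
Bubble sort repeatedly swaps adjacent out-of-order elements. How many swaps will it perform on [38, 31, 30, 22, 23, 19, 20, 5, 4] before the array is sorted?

There are 34 swaps.

Minimum adjacent swaps = number of inversions (each swap of adjacent out-of-order elements removes one inversion and no swap can remove more).
Count inversions — for each element, later elements that are smaller:
38: 31, 30, 22, 23, 19, 20, 5, 4 → 8
31: 30, 22, 23, 19, 20, 5, 4 → 7
30: 22, 23, 19, 20, 5, 4 → 6
22: 19, 20, 5, 4 → 4
23: 19, 20, 5, 4 → 4
19: 5, 4 → 2
20: 5, 4 → 2
5: 4 → 1
4: none → 0
Total inversions: 8 + 7 + 6 + 4 + 4 + 2 + 2 + 1 + 0 = 34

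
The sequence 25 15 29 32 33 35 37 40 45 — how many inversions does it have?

1 inversion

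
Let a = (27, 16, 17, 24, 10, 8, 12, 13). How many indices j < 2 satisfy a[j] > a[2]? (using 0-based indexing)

The element at index 2 is 17.
Elements before it: 27, 16
Those larger than 17: 27

1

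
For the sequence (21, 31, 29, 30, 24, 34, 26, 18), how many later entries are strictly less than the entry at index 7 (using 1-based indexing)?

1

The element at index 7 is 26.
Elements after it: 18
Those smaller than 26: 18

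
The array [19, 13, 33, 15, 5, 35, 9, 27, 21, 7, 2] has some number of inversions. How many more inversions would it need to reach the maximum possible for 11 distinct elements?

20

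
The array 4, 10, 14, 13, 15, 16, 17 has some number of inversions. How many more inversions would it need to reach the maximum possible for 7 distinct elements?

20

Maximum inversions for 7 distinct elements is C(7, 2) = 7·6/2 = 21.
Current inversions — for each element, count later smaller elements:
4: 0
10: 0
14: 1
13: 0
15: 0
16: 0
17: 0
Current total: 0 + 0 + 1 + 0 + 0 + 0 + 0 = 1
Shortfall: 21 − 1 = 20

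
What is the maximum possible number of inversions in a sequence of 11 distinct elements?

55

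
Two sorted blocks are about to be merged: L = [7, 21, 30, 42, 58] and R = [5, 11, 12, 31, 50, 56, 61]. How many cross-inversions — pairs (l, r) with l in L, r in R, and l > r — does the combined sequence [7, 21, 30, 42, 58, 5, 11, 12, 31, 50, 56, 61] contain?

Split inversions: 17

For each element r of the right run, count left-run elements greater than r:
r = 5: 7, 21, 30, 42, 58 → 5
r = 11: 21, 30, 42, 58 → 4
r = 12: 21, 30, 42, 58 → 4
r = 31: 42, 58 → 2
r = 50: 58 → 1
r = 56: 58 → 1
r = 61: none → 0
Cross-inversions: 5 + 4 + 4 + 2 + 1 + 1 + 0 = 17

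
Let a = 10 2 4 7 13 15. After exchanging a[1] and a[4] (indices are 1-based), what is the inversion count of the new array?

2 inversions

Positions 1 and 4 hold 10 and 7; after swapping, the array is [7, 2, 4, 10, 13, 15].
Count, for each position, how many later elements it exceeds:
7 → 2, 4 → 2
2 → none → 0
4 → none → 0
10 → none → 0
13 → none → 0
15 → none → 0
Sum: 2 + 0 + 0 + 0 + 0 + 0 = 2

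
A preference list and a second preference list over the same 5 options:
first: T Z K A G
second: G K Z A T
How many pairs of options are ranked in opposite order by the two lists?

Pairs: 8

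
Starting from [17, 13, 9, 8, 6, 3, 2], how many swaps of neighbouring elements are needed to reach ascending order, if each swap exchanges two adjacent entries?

21

The minimum number of adjacent swaps to sort an array equals its inversion count, since every such swap removes exactly one inversion.
Count inversions — for each element, later elements that are smaller:
17: 13, 9, 8, 6, 3, 2 → 6
13: 9, 8, 6, 3, 2 → 5
9: 8, 6, 3, 2 → 4
8: 6, 3, 2 → 3
6: 3, 2 → 2
3: 2 → 1
2: none → 0
Total inversions: 6 + 5 + 4 + 3 + 2 + 1 + 0 = 21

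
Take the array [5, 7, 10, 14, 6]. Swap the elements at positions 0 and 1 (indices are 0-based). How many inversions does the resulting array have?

4 inversions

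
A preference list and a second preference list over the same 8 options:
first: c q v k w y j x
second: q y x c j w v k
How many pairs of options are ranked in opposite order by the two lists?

15 pairs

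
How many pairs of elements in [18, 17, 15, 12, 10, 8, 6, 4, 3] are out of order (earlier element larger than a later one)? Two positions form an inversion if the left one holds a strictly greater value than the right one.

For each element, count later entries that are smaller:
18 → 17, 15, 12, 10, 8, 6, 4, 3 → 8
17 → 15, 12, 10, 8, 6, 4, 3 → 7
15 → 12, 10, 8, 6, 4, 3 → 6
12 → 10, 8, 6, 4, 3 → 5
10 → 8, 6, 4, 3 → 4
8 → 6, 4, 3 → 3
6 → 4, 3 → 2
4 → 3 → 1
3 → none → 0
Sum: 8 + 7 + 6 + 5 + 4 + 3 + 2 + 1 + 0 = 36

36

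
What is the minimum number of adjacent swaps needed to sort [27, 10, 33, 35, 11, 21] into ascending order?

The minimum number of adjacent swaps to sort an array equals its inversion count, since every such swap removes exactly one inversion.
Count inversions — for each element, later elements that are smaller:
27: 10, 11, 21 → 3
10: none → 0
33: 11, 21 → 2
35: 11, 21 → 2
11: none → 0
21: none → 0
Total inversions: 3 + 0 + 2 + 2 + 0 + 0 = 7

7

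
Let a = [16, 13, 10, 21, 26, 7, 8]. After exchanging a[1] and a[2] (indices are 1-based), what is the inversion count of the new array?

Inversions: 12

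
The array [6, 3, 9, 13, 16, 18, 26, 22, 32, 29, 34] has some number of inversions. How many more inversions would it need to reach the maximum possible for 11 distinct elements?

52 inversions short

Maximum inversions for 11 distinct elements is C(11, 2) = 11·10/2 = 55.
Current inversions — for each element, count later smaller elements:
6: 1
3: 0
9: 0
13: 0
16: 0
18: 0
26: 1
22: 0
32: 1
29: 0
34: 0
Current total: 1 + 0 + 0 + 0 + 0 + 0 + 1 + 0 + 1 + 0 + 0 = 3
Shortfall: 55 − 3 = 52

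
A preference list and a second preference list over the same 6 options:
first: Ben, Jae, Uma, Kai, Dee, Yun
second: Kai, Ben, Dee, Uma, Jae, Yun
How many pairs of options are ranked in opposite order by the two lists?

6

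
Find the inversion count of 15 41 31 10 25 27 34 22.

Element-by-element contributions:
15 → 10 → 1
41 → 31, 10, 25, 27, 34, 22 → 6
31 → 10, 25, 27, 22 → 4
10 → none → 0
25 → 22 → 1
27 → 22 → 1
34 → 22 → 1
22 → none → 0
Sum: 1 + 6 + 4 + 0 + 1 + 1 + 1 + 0 = 14

There are 14 out-of-order pairs.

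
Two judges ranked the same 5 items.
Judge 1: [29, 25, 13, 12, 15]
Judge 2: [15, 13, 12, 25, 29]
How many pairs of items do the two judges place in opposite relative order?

Assign each item its position (1..5) in the first ordering, then rewrite the second ordering as that position sequence:
positions: 29→1, 25→2, 13→3, 12→4, 15→5
second ordering as positions: [5, 3, 4, 2, 1]
Discordant pairs = inversions in this position sequence.
5: 3, 4, 2, 1 → 4
3: 2, 1 → 2
4: 2, 1 → 2
2: 1 → 1
1: 0
Total: 4 + 2 + 2 + 1 + 0 = 9

Discordant pairs: 9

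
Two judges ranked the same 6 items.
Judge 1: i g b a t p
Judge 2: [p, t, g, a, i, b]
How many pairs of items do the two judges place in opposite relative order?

Assign each item its position (1..6) in the first ordering, then rewrite the second ordering as that position sequence:
positions: i→1, g→2, b→3, a→4, t→5, p→6
second ordering as positions: [6, 5, 2, 4, 1, 3]
Discordant pairs = inversions in this position sequence.
6: 5, 2, 4, 1, 3 → 5
5: 2, 4, 1, 3 → 4
2: 1 → 1
4: 1, 3 → 2
1: 0
3: 0
Total: 5 + 4 + 1 + 2 + 0 + 0 = 12

There are 12 discordant pairs.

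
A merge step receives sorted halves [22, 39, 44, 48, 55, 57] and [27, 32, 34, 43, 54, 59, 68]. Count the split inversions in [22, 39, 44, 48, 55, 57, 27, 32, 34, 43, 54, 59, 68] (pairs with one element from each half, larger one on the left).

21 split inversions

Take each right-half value and tally the left-half values above it:
r = 27: 39, 44, 48, 55, 57 → 5
r = 32: 39, 44, 48, 55, 57 → 5
r = 34: 39, 44, 48, 55, 57 → 5
r = 43: 44, 48, 55, 57 → 4
r = 54: 55, 57 → 2
r = 59: none → 0
r = 68: none → 0
Cross-inversions: 5 + 5 + 5 + 4 + 2 + 0 + 0 = 21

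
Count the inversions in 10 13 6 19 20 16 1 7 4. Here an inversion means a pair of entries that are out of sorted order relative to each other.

For each element, count later entries that are smaller:
10 → 6, 1, 7, 4 → 4
13 → 6, 1, 7, 4 → 4
6 → 1, 4 → 2
19 → 16, 1, 7, 4 → 4
20 → 16, 1, 7, 4 → 4
16 → 1, 7, 4 → 3
1 → none → 0
7 → 4 → 1
4 → none → 0
Sum: 4 + 4 + 2 + 4 + 4 + 3 + 0 + 1 + 0 = 22

22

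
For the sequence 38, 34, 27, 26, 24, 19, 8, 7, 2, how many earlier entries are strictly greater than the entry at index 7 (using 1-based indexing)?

6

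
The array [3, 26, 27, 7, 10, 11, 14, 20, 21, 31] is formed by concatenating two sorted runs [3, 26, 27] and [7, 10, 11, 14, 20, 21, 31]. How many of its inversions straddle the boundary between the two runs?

Take each right-half value and tally the left-half values above it:
r = 7: 26, 27 → 2
r = 10: 26, 27 → 2
r = 11: 26, 27 → 2
r = 14: 26, 27 → 2
r = 20: 26, 27 → 2
r = 21: 26, 27 → 2
r = 31: none → 0
Cross-inversions: 2 + 2 + 2 + 2 + 2 + 2 + 0 = 12

12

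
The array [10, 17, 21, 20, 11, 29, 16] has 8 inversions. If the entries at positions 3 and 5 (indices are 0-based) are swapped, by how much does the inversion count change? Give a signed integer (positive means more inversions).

Positions 3 and 5 hold 20 and 29; after swapping, the array is [10, 17, 21, 29, 11, 20, 16].
Element-by-element contributions:
10 → none → 0
17 → 11, 16 → 2
21 → 11, 20, 16 → 3
29 → 11, 20, 16 → 3
11 → none → 0
20 → 16 → 1
16 → none → 0
Sum: 0 + 2 + 3 + 3 + 0 + 1 + 0 = 9
Change: 9 − 8 = +1

+1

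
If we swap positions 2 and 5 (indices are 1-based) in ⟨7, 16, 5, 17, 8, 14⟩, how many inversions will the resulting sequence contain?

Positions 2 and 5 hold 16 and 8; after swapping, the array is [7, 8, 5, 17, 16, 14].
For each element, count later entries that are smaller:
7 → 5 → 1
8 → 5 → 1
5 → none → 0
17 → 16, 14 → 2
16 → 14 → 1
14 → none → 0
Sum: 1 + 1 + 0 + 2 + 1 + 0 = 5

5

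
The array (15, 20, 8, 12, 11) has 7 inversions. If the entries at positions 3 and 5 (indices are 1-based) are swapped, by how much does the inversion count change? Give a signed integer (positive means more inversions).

+1

Positions 3 and 5 hold 8 and 11; after swapping, the array is [15, 20, 11, 12, 8].
Count, for each position, how many later elements it exceeds:
15 → 11, 12, 8 → 3
20 → 11, 12, 8 → 3
11 → 8 → 1
12 → 8 → 1
8 → none → 0
Sum: 3 + 3 + 1 + 1 + 0 = 8
Change: 8 − 7 = +1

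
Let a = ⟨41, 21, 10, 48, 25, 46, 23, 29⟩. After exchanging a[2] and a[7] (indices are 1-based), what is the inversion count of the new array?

Positions 2 and 7 hold 21 and 23; after swapping, the array is [41, 23, 10, 48, 25, 46, 21, 29].
Sweep left to right; for each value list the smaller values that follow it:
41 → 23, 10, 25, 21, 29 → 5
23 → 10, 21 → 2
10 → none → 0
48 → 25, 46, 21, 29 → 4
25 → 21 → 1
46 → 21, 29 → 2
21 → none → 0
29 → none → 0
Sum: 5 + 2 + 0 + 4 + 1 + 2 + 0 + 0 = 14

14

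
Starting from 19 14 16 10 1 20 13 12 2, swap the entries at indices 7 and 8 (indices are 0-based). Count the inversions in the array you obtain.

There are 24 inversions.

Positions 7 and 8 hold 12 and 2; after swapping, the array is [19, 14, 16, 10, 1, 20, 13, 2, 12].
Count, for each position, how many later elements it exceeds:
19 → 14, 16, 10, 1, 13, 2, 12 → 7
14 → 10, 1, 13, 2, 12 → 5
16 → 10, 1, 13, 2, 12 → 5
10 → 1, 2 → 2
1 → none → 0
20 → 13, 2, 12 → 3
13 → 2, 12 → 2
2 → none → 0
12 → none → 0
Sum: 7 + 5 + 5 + 2 + 0 + 3 + 2 + 0 + 0 = 24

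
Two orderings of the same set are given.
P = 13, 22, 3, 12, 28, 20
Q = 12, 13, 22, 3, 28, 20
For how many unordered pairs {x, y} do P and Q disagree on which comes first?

3 disagreeing pairs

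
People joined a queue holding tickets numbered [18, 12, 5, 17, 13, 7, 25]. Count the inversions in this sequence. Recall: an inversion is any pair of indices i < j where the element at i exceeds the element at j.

Count, for each position, how many later elements it exceeds:
18: 5
12: 2
5: 0
17: 2
13: 1
7: 0
25: 0
Sum: 5 + 2 + 0 + 2 + 1 + 0 + 0 = 10

10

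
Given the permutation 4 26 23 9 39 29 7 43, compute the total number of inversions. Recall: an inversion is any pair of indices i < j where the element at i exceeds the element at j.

9

Element-by-element contributions:
4 → none → 0
26 → 23, 9, 7 → 3
23 → 9, 7 → 2
9 → 7 → 1
39 → 29, 7 → 2
29 → 7 → 1
7 → none → 0
43 → none → 0
Sum: 0 + 3 + 2 + 1 + 2 + 1 + 0 + 0 = 9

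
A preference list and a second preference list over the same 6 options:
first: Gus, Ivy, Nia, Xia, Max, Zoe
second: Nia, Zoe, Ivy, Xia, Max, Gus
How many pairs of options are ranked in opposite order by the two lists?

There are 9 pairs.

Assign each item its position (1..6) in the first ordering, then rewrite the second ordering as that position sequence:
positions: Gus→1, Ivy→2, Nia→3, Xia→4, Max→5, Zoe→6
second ordering as positions: [3, 6, 2, 4, 5, 1]
Discordant pairs = inversions in this position sequence.
3: 2, 1 → 2
6: 2, 4, 5, 1 → 4
2: 1 → 1
4: 1 → 1
5: 1 → 1
1: 0
Total: 2 + 4 + 1 + 1 + 1 + 0 = 9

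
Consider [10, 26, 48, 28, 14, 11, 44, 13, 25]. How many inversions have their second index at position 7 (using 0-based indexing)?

The element at index 7 is 13.
Elements before it: 10, 26, 48, 28, 14, 11, 44
Those larger than 13: 26, 48, 28, 14, 44

5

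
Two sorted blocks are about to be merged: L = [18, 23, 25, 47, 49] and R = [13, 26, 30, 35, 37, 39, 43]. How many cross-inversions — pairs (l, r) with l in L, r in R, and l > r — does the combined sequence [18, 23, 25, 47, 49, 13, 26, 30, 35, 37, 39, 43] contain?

17 cross-inversions

Take each right-half value and tally the left-half values above it:
r = 13: 18, 23, 25, 47, 49 → 5
r = 26: 47, 49 → 2
r = 30: 47, 49 → 2
r = 35: 47, 49 → 2
r = 37: 47, 49 → 2
r = 39: 47, 49 → 2
r = 43: 47, 49 → 2
Cross-inversions: 5 + 2 + 2 + 2 + 2 + 2 + 2 = 17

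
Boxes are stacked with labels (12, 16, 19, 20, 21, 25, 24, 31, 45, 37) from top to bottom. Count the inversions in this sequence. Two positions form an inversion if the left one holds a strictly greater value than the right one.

2

Element-by-element contributions:
12: 0
16: 0
19: 0
20: 0
21: 0
25: 1
24: 0
31: 0
45: 1
37: 0
Sum: 0 + 0 + 0 + 0 + 0 + 1 + 0 + 0 + 1 + 0 = 2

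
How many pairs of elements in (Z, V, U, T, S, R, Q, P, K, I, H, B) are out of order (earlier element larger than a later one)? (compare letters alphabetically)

Count, for each position, how many later elements it exceeds:
Z → V, U, T, S, R, Q, P, K, I, H, B → 11
V → U, T, S, R, Q, P, K, I, H, B → 10
U → T, S, R, Q, P, K, I, H, B → 9
T → S, R, Q, P, K, I, H, B → 8
S → R, Q, P, K, I, H, B → 7
R → Q, P, K, I, H, B → 6
Q → P, K, I, H, B → 5
P → K, I, H, B → 4
K → I, H, B → 3
I → H, B → 2
H → B → 1
B → none → 0
Sum: 11 + 10 + 9 + 8 + 7 + 6 + 5 + 4 + 3 + 2 + 1 + 0 = 66

66 inversions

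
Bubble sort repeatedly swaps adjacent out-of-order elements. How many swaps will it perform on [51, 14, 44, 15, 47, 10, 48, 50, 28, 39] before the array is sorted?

22

Minimum adjacent swaps = number of inversions (each swap of adjacent out-of-order elements removes one inversion and no swap can remove more).
Count inversions — for each element, later elements that are smaller:
51: 14, 44, 15, 47, 10, 48, 50, 28, 39 → 9
14: 10 → 1
44: 15, 10, 28, 39 → 4
15: 10 → 1
47: 10, 28, 39 → 3
10: none → 0
48: 28, 39 → 2
50: 28, 39 → 2
28: none → 0
39: none → 0
Total inversions: 9 + 1 + 4 + 1 + 3 + 0 + 2 + 2 + 0 + 0 = 22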